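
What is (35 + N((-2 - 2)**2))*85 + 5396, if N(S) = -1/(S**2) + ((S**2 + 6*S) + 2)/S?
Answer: 2624331/256 ≈ 10251.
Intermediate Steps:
N(S) = -1/S**2 + (2 + S**2 + 6*S)/S
(35 + N((-2 - 2)**2))*85 + 5396 = (35 + (6 + (-2 - 2)**2 - 1/((-2 - 2)**2)**2 + 2/((-2 - 2)**2)))*85 + 5396 = (35 + (6 + (-4)**2 - 1/((-4)**2)**2 + 2/((-4)**2)))*85 + 5396 = (35 + (6 + 16 - 1/16**2 + 2/16))*85 + 5396 = (35 + (6 + 16 - 1*1/256 + 2*(1/16)))*85 + 5396 = (35 + (6 + 16 - 1/256 + 1/8))*85 + 5396 = (35 + 5663/256)*85 + 5396 = (14623/256)*85 + 5396 = 1242955/256 + 5396 = 2624331/256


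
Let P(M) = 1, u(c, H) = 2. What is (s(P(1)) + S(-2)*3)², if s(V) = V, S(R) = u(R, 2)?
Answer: 49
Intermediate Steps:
S(R) = 2
(s(P(1)) + S(-2)*3)² = (1 + 2*3)² = (1 + 6)² = 7² = 49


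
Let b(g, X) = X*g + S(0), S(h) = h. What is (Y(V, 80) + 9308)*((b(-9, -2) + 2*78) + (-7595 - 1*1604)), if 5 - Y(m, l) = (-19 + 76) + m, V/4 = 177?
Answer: -77145700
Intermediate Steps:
V = 708 (V = 4*177 = 708)
Y(m, l) = -52 - m (Y(m, l) = 5 - ((-19 + 76) + m) = 5 - (57 + m) = 5 + (-57 - m) = -52 - m)
b(g, X) = X*g (b(g, X) = X*g + 0 = X*g)
(Y(V, 80) + 9308)*((b(-9, -2) + 2*78) + (-7595 - 1*1604)) = ((-52 - 1*708) + 9308)*((-2*(-9) + 2*78) + (-7595 - 1*1604)) = ((-52 - 708) + 9308)*((18 + 156) + (-7595 - 1604)) = (-760 + 9308)*(174 - 9199) = 8548*(-9025) = -77145700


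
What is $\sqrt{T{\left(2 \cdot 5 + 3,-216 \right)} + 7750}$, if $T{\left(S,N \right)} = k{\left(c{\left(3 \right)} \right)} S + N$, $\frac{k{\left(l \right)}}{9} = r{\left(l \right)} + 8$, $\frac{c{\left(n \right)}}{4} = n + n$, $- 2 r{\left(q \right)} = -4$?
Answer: $16 \sqrt{34} \approx 93.295$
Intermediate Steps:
$r{\left(q \right)} = 2$ ($r{\left(q \right)} = \left(- \frac{1}{2}\right) \left(-4\right) = 2$)
$c{\left(n \right)} = 8 n$ ($c{\left(n \right)} = 4 \left(n + n\right) = 4 \cdot 2 n = 8 n$)
$k{\left(l \right)} = 90$ ($k{\left(l \right)} = 9 \left(2 + 8\right) = 9 \cdot 10 = 90$)
$T{\left(S,N \right)} = N + 90 S$ ($T{\left(S,N \right)} = 90 S + N = N + 90 S$)
$\sqrt{T{\left(2 \cdot 5 + 3,-216 \right)} + 7750} = \sqrt{\left(-216 + 90 \left(2 \cdot 5 + 3\right)\right) + 7750} = \sqrt{\left(-216 + 90 \left(10 + 3\right)\right) + 7750} = \sqrt{\left(-216 + 90 \cdot 13\right) + 7750} = \sqrt{\left(-216 + 1170\right) + 7750} = \sqrt{954 + 7750} = \sqrt{8704} = 16 \sqrt{34}$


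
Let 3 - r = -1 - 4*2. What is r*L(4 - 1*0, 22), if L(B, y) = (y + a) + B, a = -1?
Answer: 300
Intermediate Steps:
r = 12 (r = 3 - (-1 - 4*2) = 3 - (-1 - 8) = 3 - 1*(-9) = 3 + 9 = 12)
L(B, y) = -1 + B + y (L(B, y) = (y - 1) + B = (-1 + y) + B = -1 + B + y)
r*L(4 - 1*0, 22) = 12*(-1 + (4 - 1*0) + 22) = 12*(-1 + (4 + 0) + 22) = 12*(-1 + 4 + 22) = 12*25 = 300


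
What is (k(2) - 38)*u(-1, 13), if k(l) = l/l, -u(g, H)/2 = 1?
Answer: 74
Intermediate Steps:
u(g, H) = -2 (u(g, H) = -2*1 = -2)
k(l) = 1
(k(2) - 38)*u(-1, 13) = (1 - 38)*(-2) = -37*(-2) = 74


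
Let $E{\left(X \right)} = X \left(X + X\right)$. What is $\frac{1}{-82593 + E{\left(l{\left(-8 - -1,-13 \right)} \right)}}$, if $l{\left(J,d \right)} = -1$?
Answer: $- \frac{1}{82591} \approx -1.2108 \cdot 10^{-5}$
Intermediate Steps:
$E{\left(X \right)} = 2 X^{2}$ ($E{\left(X \right)} = X 2 X = 2 X^{2}$)
$\frac{1}{-82593 + E{\left(l{\left(-8 - -1,-13 \right)} \right)}} = \frac{1}{-82593 + 2 \left(-1\right)^{2}} = \frac{1}{-82593 + 2 \cdot 1} = \frac{1}{-82593 + 2} = \frac{1}{-82591} = - \frac{1}{82591}$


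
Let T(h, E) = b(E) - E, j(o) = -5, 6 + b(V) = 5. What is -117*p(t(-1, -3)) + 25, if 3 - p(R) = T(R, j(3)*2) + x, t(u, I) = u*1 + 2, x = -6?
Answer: 25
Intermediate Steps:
b(V) = -1 (b(V) = -6 + 5 = -1)
t(u, I) = 2 + u (t(u, I) = u + 2 = 2 + u)
T(h, E) = -1 - E
p(R) = 0 (p(R) = 3 - ((-1 - (-5)*2) - 6) = 3 - ((-1 - 1*(-10)) - 6) = 3 - ((-1 + 10) - 6) = 3 - (9 - 6) = 3 - 1*3 = 3 - 3 = 0)
-117*p(t(-1, -3)) + 25 = -117*0 + 25 = 0 + 25 = 25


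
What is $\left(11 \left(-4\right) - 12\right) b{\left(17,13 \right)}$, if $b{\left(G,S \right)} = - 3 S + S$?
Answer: $1456$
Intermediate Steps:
$b{\left(G,S \right)} = - 2 S$
$\left(11 \left(-4\right) - 12\right) b{\left(17,13 \right)} = \left(11 \left(-4\right) - 12\right) \left(\left(-2\right) 13\right) = \left(-44 - 12\right) \left(-26\right) = \left(-56\right) \left(-26\right) = 1456$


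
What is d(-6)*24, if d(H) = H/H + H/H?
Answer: 48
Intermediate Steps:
d(H) = 2 (d(H) = 1 + 1 = 2)
d(-6)*24 = 2*24 = 48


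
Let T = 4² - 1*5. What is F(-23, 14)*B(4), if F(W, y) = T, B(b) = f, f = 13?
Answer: 143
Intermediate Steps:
B(b) = 13
T = 11 (T = 16 - 5 = 11)
F(W, y) = 11
F(-23, 14)*B(4) = 11*13 = 143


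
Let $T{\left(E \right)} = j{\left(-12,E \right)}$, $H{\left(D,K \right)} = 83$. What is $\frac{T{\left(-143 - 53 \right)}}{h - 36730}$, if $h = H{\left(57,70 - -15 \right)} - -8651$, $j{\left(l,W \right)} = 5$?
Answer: $- \frac{5}{27996} \approx -0.0001786$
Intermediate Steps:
$T{\left(E \right)} = 5$
$h = 8734$ ($h = 83 - -8651 = 83 + 8651 = 8734$)
$\frac{T{\left(-143 - 53 \right)}}{h - 36730} = \frac{5}{8734 - 36730} = \frac{5}{-27996} = 5 \left(- \frac{1}{27996}\right) = - \frac{5}{27996}$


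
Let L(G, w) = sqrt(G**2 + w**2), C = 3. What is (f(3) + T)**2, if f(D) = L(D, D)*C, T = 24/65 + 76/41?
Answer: 1185654226/7102225 + 106632*sqrt(2)/2665 ≈ 223.53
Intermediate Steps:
T = 5924/2665 (T = 24*(1/65) + 76*(1/41) = 24/65 + 76/41 = 5924/2665 ≈ 2.2229)
f(D) = 3*sqrt(2)*sqrt(D**2) (f(D) = sqrt(D**2 + D**2)*3 = sqrt(2*D**2)*3 = (sqrt(2)*sqrt(D**2))*3 = 3*sqrt(2)*sqrt(D**2))
(f(3) + T)**2 = (3*sqrt(2)*sqrt(3**2) + 5924/2665)**2 = (3*sqrt(2)*sqrt(9) + 5924/2665)**2 = (3*sqrt(2)*3 + 5924/2665)**2 = (9*sqrt(2) + 5924/2665)**2 = (5924/2665 + 9*sqrt(2))**2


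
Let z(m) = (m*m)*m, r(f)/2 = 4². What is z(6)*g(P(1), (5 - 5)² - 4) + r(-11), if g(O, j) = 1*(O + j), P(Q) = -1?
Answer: -1048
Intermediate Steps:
r(f) = 32 (r(f) = 2*4² = 2*16 = 32)
g(O, j) = O + j
z(m) = m³ (z(m) = m²*m = m³)
z(6)*g(P(1), (5 - 5)² - 4) + r(-11) = 6³*(-1 + ((5 - 5)² - 4)) + 32 = 216*(-1 + (0² - 4)) + 32 = 216*(-1 + (0 - 4)) + 32 = 216*(-1 - 4) + 32 = 216*(-5) + 32 = -1080 + 32 = -1048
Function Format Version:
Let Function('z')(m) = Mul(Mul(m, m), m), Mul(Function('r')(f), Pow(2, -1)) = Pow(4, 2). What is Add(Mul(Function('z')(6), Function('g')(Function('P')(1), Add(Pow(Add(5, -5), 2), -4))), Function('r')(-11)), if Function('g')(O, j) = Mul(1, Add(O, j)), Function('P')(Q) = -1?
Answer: -1048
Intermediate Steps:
Function('r')(f) = 32 (Function('r')(f) = Mul(2, Pow(4, 2)) = Mul(2, 16) = 32)
Function('g')(O, j) = Add(O, j)
Function('z')(m) = Pow(m, 3) (Function('z')(m) = Mul(Pow(m, 2), m) = Pow(m, 3))
Add(Mul(Function('z')(6), Function('g')(Function('P')(1), Add(Pow(Add(5, -5), 2), -4))), Function('r')(-11)) = Add(Mul(Pow(6, 3), Add(-1, Add(Pow(Add(5, -5), 2), -4))), 32) = Add(Mul(216, Add(-1, Add(Pow(0, 2), -4))), 32) = Add(Mul(216, Add(-1, Add(0, -4))), 32) = Add(Mul(216, Add(-1, -4)), 32) = Add(Mul(216, -5), 32) = Add(-1080, 32) = -1048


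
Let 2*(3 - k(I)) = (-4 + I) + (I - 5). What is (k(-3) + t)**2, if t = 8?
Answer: 1369/4 ≈ 342.25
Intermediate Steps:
k(I) = 15/2 - I (k(I) = 3 - ((-4 + I) + (I - 5))/2 = 3 - ((-4 + I) + (-5 + I))/2 = 3 - (-9 + 2*I)/2 = 3 + (9/2 - I) = 15/2 - I)
(k(-3) + t)**2 = ((15/2 - 1*(-3)) + 8)**2 = ((15/2 + 3) + 8)**2 = (21/2 + 8)**2 = (37/2)**2 = 1369/4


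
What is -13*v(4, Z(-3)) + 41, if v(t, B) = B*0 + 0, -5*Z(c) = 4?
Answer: 41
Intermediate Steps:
Z(c) = -⅘ (Z(c) = -⅕*4 = -⅘)
v(t, B) = 0 (v(t, B) = 0 + 0 = 0)
-13*v(4, Z(-3)) + 41 = -13*0 + 41 = 0 + 41 = 41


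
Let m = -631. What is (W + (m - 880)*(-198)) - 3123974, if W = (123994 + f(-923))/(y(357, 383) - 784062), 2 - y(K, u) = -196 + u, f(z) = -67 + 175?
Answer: -2215337912714/784247 ≈ -2.8248e+6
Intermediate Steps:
f(z) = 108
y(K, u) = 198 - u (y(K, u) = 2 - (-196 + u) = 2 + (196 - u) = 198 - u)
W = -124102/784247 (W = (123994 + 108)/((198 - 1*383) - 784062) = 124102/((198 - 383) - 784062) = 124102/(-185 - 784062) = 124102/(-784247) = 124102*(-1/784247) = -124102/784247 ≈ -0.15824)
(W + (m - 880)*(-198)) - 3123974 = (-124102/784247 + (-631 - 880)*(-198)) - 3123974 = (-124102/784247 - 1511*(-198)) - 3123974 = (-124102/784247 + 299178) - 3123974 = 234629324864/784247 - 3123974 = -2215337912714/784247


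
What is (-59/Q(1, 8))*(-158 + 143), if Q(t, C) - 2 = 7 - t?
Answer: 885/8 ≈ 110.63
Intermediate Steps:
Q(t, C) = 9 - t (Q(t, C) = 2 + (7 - t) = 9 - t)
(-59/Q(1, 8))*(-158 + 143) = (-59/(9 - 1*1))*(-158 + 143) = -59/(9 - 1)*(-15) = -59/8*(-15) = 885/8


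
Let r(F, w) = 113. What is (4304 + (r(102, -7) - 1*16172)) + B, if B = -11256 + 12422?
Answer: -10589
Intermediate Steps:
B = 1166
(4304 + (r(102, -7) - 1*16172)) + B = (4304 + (113 - 1*16172)) + 1166 = (4304 + (113 - 16172)) + 1166 = (4304 - 16059) + 1166 = -11755 + 1166 = -10589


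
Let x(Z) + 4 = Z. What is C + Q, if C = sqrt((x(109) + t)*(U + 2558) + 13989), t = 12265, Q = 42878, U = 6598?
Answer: 42878 + sqrt(113273709) ≈ 53521.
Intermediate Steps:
x(Z) = -4 + Z
C = sqrt(113273709) (C = sqrt(((-4 + 109) + 12265)*(6598 + 2558) + 13989) = sqrt((105 + 12265)*9156 + 13989) = sqrt(12370*9156 + 13989) = sqrt(113259720 + 13989) = sqrt(113273709) ≈ 10643.)
C + Q = sqrt(113273709) + 42878 = 42878 + sqrt(113273709)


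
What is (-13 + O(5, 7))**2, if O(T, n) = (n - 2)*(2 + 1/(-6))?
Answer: 529/36 ≈ 14.694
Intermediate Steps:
O(T, n) = -11/3 + 11*n/6 (O(T, n) = (-2 + n)*(2 - 1/6) = (-2 + n)*(11/6) = -11/3 + 11*n/6)
(-13 + O(5, 7))**2 = (-13 + (-11/3 + (11/6)*7))**2 = (-13 + (-11/3 + 77/6))**2 = (-13 + 55/6)**2 = (-23/6)**2 = 529/36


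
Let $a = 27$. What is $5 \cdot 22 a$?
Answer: $2970$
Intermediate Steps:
$5 \cdot 22 a = 5 \cdot 22 \cdot 27 = 110 \cdot 27 = 2970$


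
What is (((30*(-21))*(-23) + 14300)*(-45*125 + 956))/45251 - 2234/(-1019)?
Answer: -136873408956/46110769 ≈ -2968.4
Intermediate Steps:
(((30*(-21))*(-23) + 14300)*(-45*125 + 956))/45251 - 2234/(-1019) = ((-630*(-23) + 14300)*(-5625 + 956))*(1/45251) - 2234*(-1/1019) = ((14490 + 14300)*(-4669))*(1/45251) + 2234/1019 = (28790*(-4669))*(1/45251) + 2234/1019 = -134420510*1/45251 + 2234/1019 = -134420510/45251 + 2234/1019 = -136873408956/46110769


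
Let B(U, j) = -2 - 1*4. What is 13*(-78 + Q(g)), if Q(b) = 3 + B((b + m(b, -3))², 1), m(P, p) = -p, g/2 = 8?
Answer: -1053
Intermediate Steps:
g = 16 (g = 2*8 = 16)
B(U, j) = -6 (B(U, j) = -2 - 4 = -6)
Q(b) = -3 (Q(b) = 3 - 6 = -3)
13*(-78 + Q(g)) = 13*(-78 - 3) = 13*(-81) = -1053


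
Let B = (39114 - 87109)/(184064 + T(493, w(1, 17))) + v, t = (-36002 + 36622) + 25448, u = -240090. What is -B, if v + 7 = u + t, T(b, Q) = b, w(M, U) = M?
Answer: 39500598148/184557 ≈ 2.1403e+5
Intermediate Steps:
t = 26068 (t = 620 + 25448 = 26068)
v = -214029 (v = -7 + (-240090 + 26068) = -7 - 214022 = -214029)
B = -39500598148/184557 (B = (39114 - 87109)/(184064 + 493) - 214029 = -47995/184557 - 214029 = -39500598148/184557 ≈ -2.1403e+5)
-B = -1*(-39500598148/184557) = 39500598148/184557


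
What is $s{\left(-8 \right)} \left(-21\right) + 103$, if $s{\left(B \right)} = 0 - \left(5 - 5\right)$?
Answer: $103$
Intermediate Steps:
$s{\left(B \right)} = 0$ ($s{\left(B \right)} = 0 - 0 = 0 + 0 = 0$)
$s{\left(-8 \right)} \left(-21\right) + 103 = 0 \left(-21\right) + 103 = 0 + 103 = 103$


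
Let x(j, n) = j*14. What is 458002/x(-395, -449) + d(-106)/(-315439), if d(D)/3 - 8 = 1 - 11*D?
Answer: -72245593064/872188835 ≈ -82.833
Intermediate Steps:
x(j, n) = 14*j
d(D) = 27 - 33*D (d(D) = 24 + 3*(1 - 11*D) = 24 + (3 - 33*D) = 27 - 33*D)
458002/x(-395, -449) + d(-106)/(-315439) = 458002/((14*(-395))) + (27 - 33*(-106))/(-315439) = 458002/(-5530) + (27 + 3498)*(-1/315439) = 458002*(-1/5530) + 3525*(-1/315439) = -229001/2765 - 3525/315439 = -72245593064/872188835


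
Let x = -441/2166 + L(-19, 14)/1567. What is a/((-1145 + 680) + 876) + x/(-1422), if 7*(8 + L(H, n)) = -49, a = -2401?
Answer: -143061588017/24489721604 ≈ -5.8417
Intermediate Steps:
L(H, n) = -15 (L(H, n) = -8 + (⅐)*(-49) = -8 - 7 = -15)
x = -241179/1131374 (x = -441/2166 - 15/1567 = -441*1/2166 - 15*1/1567 = -147/722 - 15/1567 = -241179/1131374 ≈ -0.21317)
a/((-1145 + 680) + 876) + x/(-1422) = -2401/((-1145 + 680) + 876) - 241179/1131374/(-1422) = -2401/(-465 + 876) - 241179/1131374*(-1/1422) = -2401/411 + 80393/536271276 = -143061588017/24489721604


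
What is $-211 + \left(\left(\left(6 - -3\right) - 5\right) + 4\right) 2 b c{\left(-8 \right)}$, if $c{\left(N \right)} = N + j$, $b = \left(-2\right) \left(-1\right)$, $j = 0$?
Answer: $-467$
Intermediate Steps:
$b = 2$
$c{\left(N \right)} = N$ ($c{\left(N \right)} = N + 0 = N$)
$-211 + \left(\left(\left(6 - -3\right) - 5\right) + 4\right) 2 b c{\left(-8 \right)} = -211 + \left(\left(\left(6 - -3\right) - 5\right) + 4\right) 2 \cdot 2 \left(-8\right) = -211 + \left(\left(\left(6 + 3\right) - 5\right) + 4\right) 2 \cdot 2 \left(-8\right) = -211 + \left(\left(9 - 5\right) + 4\right) 2 \cdot 2 \left(-8\right) = -211 + \left(4 + 4\right) 2 \cdot 2 \left(-8\right) = -211 + 8 \cdot 2 \cdot 2 \left(-8\right) = -211 + 16 \cdot 2 \left(-8\right) = -211 + 32 \left(-8\right) = -211 - 256 = -467$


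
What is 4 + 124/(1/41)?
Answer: 5088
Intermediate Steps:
4 + 124/(1/41) = 4 + 124*41 = 4 + 5084 = 5088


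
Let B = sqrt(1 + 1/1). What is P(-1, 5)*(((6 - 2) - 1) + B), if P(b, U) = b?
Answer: -3 - sqrt(2) ≈ -4.4142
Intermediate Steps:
B = sqrt(2) (B = sqrt(1 + 1) = sqrt(2) ≈ 1.4142)
P(-1, 5)*(((6 - 2) - 1) + B) = -(((6 - 2) - 1) + sqrt(2)) = -((4 - 1) + sqrt(2)) = -(3 + sqrt(2)) = -3 - sqrt(2)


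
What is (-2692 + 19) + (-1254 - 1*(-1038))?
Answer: -2889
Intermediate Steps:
(-2692 + 19) + (-1254 - 1*(-1038)) = -2673 + (-1254 + 1038) = -2673 - 216 = -2889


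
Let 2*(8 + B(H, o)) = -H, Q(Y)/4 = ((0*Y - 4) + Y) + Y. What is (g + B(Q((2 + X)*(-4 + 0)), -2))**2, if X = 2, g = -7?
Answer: 3249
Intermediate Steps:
Q(Y) = -16 + 8*Y (Q(Y) = 4*(((0*Y - 4) + Y) + Y) = 4*(((0 - 4) + Y) + Y) = 4*((-4 + Y) + Y) = 4*(-4 + 2*Y) = -16 + 8*Y)
B(H, o) = -8 - H/2 (B(H, o) = -8 + (-H)/2 = -8 - H/2)
(g + B(Q((2 + X)*(-4 + 0)), -2))**2 = (-7 + (-8 - (-16 + 8*((2 + 2)*(-4 + 0)))/2))**2 = (-7 + (-8 - (-16 + 8*(4*(-4)))/2))**2 = (-7 + (-8 - (-16 + 8*(-16))/2))**2 = (-7 + (-8 - (-16 - 128)/2))**2 = (-7 + (-8 - 1/2*(-144)))**2 = (-7 + (-8 + 72))**2 = (-7 + 64)**2 = 57**2 = 3249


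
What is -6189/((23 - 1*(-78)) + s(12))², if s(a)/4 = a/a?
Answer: -2063/3675 ≈ -0.56136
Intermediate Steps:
s(a) = 4 (s(a) = 4*(a/a) = 4*1 = 4)
-6189/((23 - 1*(-78)) + s(12))² = -6189/((23 - 1*(-78)) + 4)² = -6189/((23 + 78) + 4)² = -6189/(101 + 4)² = -6189/(105²) = -6189/11025 = -6189*1/11025 = -2063/3675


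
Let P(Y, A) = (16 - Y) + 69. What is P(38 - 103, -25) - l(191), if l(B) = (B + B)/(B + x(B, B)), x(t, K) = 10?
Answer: 29768/201 ≈ 148.10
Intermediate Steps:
l(B) = 2*B/(10 + B) (l(B) = (B + B)/(B + 10) = (2*B)/(10 + B) = 2*B/(10 + B))
P(Y, A) = 85 - Y
P(38 - 103, -25) - l(191) = (85 - (38 - 103)) - 2*191/(10 + 191) = (85 - 1*(-65)) - 2*191/201 = (85 + 65) - 2*191/201 = 150 - 1*382/201 = 150 - 382/201 = 29768/201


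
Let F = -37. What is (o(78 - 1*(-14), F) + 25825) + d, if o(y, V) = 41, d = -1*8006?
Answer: 17860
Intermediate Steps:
d = -8006
(o(78 - 1*(-14), F) + 25825) + d = (41 + 25825) - 8006 = 25866 - 8006 = 17860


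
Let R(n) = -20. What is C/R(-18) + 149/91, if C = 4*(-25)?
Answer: 604/91 ≈ 6.6374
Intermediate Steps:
C = -100
C/R(-18) + 149/91 = -100/(-20) + 149/91 = -100*(-1/20) + 149*(1/91) = 5 + 149/91 = 604/91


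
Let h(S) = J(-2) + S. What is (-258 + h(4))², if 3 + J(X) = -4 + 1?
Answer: 67600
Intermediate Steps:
J(X) = -6 (J(X) = -3 + (-4 + 1) = -3 - 3 = -6)
h(S) = -6 + S
(-258 + h(4))² = (-258 + (-6 + 4))² = (-258 - 2)² = (-260)² = 67600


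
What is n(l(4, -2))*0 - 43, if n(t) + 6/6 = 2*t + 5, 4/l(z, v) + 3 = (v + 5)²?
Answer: -43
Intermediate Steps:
l(z, v) = 4/(-3 + (5 + v)²) (l(z, v) = 4/(-3 + (v + 5)²) = 4/(-3 + (5 + v)²))
n(t) = 4 + 2*t (n(t) = -1 + (2*t + 5) = -1 + (5 + 2*t) = 4 + 2*t)
n(l(4, -2))*0 - 43 = (4 + 2*(4/(-3 + (5 - 2)²)))*0 - 43 = (4 + 2*(4/(-3 + 3²)))*0 - 43 = (4 + 2*(4/(-3 + 9)))*0 - 43 = (4 + 2*(4/6))*0 - 43 = (4 + 2*(4*(⅙)))*0 - 43 = (4 + 2*(⅔))*0 - 43 = (4 + 4/3)*0 - 43 = (16/3)*0 - 43 = 0 - 43 = -43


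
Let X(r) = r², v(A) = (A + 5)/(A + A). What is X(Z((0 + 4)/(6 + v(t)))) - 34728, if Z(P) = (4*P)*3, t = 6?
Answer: -238909416/6889 ≈ -34680.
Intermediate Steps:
v(A) = (5 + A)/(2*A) (v(A) = (5 + A)/((2*A)) = (5 + A)*(1/(2*A)) = (5 + A)/(2*A))
Z(P) = 12*P
X(Z((0 + 4)/(6 + v(t)))) - 34728 = (12*((0 + 4)/(6 + (½)*(5 + 6)/6)))² - 34728 = (12*(4/(6 + (½)*(⅙)*11)))² - 34728 = (12*(4/(6 + 11/12)))² - 34728 = (12*(4/(83/12)))² - 34728 = (12*(4*(12/83)))² - 34728 = (12*(48/83))² - 34728 = (576/83)² - 34728 = 331776/6889 - 34728 = -238909416/6889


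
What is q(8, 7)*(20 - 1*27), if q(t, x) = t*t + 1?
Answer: -455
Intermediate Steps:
q(t, x) = 1 + t**2 (q(t, x) = t**2 + 1 = 1 + t**2)
q(8, 7)*(20 - 1*27) = (1 + 8**2)*(20 - 1*27) = (1 + 64)*(20 - 27) = 65*(-7) = -455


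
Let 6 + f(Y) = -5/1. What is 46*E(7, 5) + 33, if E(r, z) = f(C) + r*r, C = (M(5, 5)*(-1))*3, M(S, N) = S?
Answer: 1781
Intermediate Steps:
C = -15 (C = (5*(-1))*3 = -5*3 = -15)
f(Y) = -11 (f(Y) = -6 - 5/1 = -6 - 5*1 = -6 - 5 = -11)
E(r, z) = -11 + r² (E(r, z) = -11 + r*r = -11 + r²)
46*E(7, 5) + 33 = 46*(-11 + 7²) + 33 = 46*(-11 + 49) + 33 = 46*38 + 33 = 1748 + 33 = 1781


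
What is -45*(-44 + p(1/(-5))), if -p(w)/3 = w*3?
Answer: 1899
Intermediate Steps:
p(w) = -9*w (p(w) = -3*w*3 = -9*w)
-45*(-44 + p(1/(-5))) = -45*(-44 - 9/(-5)) = -45*(-44 - 9*(-1/5)) = -45*(-44 + 9/5) = -45*(-211/5) = 1899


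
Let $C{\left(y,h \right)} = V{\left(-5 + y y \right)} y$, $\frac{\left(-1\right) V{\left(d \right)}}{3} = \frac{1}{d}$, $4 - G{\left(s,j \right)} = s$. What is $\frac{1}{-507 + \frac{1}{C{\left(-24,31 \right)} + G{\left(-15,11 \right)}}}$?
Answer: $- \frac{10921}{5536376} \approx -0.0019726$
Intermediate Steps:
$G{\left(s,j \right)} = 4 - s$
$V{\left(d \right)} = - \frac{3}{d}$
$C{\left(y,h \right)} = - \frac{3 y}{-5 + y^{2}}$ ($C{\left(y,h \right)} = - \frac{3}{-5 + y y} y = - \frac{3}{-5 + y^{2}} y = - \frac{3 y}{-5 + y^{2}}$)
$\frac{1}{-507 + \frac{1}{C{\left(-24,31 \right)} + G{\left(-15,11 \right)}}} = \frac{1}{-507 + \frac{1}{\left(-3\right) \left(-24\right) \frac{1}{-5 + \left(-24\right)^{2}} + \left(4 - -15\right)}} = \frac{1}{-507 + \frac{1}{\left(-3\right) \left(-24\right) \frac{1}{-5 + 576} + \left(4 + 15\right)}} = \frac{1}{-507 + \frac{1}{\left(-3\right) \left(-24\right) \frac{1}{571} + 19}} = \frac{1}{-507 + \frac{1}{\frac{72}{571} + 19}} = \frac{1}{-507 + \frac{1}{\frac{10921}{571}}} = \frac{1}{-507 + \frac{571}{10921}} = \frac{1}{- \frac{5536376}{10921}} = - \frac{10921}{5536376}$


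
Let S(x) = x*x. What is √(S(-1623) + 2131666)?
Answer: √4765795 ≈ 2183.1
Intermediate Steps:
S(x) = x²
√(S(-1623) + 2131666) = √((-1623)² + 2131666) = √(2634129 + 2131666) = √4765795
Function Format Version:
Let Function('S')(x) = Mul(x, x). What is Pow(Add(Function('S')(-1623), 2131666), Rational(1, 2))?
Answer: Pow(4765795, Rational(1, 2)) ≈ 2183.1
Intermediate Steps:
Function('S')(x) = Pow(x, 2)
Pow(Add(Function('S')(-1623), 2131666), Rational(1, 2)) = Pow(Add(Pow(-1623, 2), 2131666), Rational(1, 2)) = Pow(Add(2634129, 2131666), Rational(1, 2)) = Pow(4765795, Rational(1, 2))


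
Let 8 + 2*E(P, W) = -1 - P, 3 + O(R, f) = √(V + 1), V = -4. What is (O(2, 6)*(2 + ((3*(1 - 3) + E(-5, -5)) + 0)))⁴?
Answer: 1296*(3 - I*√3)⁴ ≈ -93312.0 - 1.6162e+5*I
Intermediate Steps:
O(R, f) = -3 + I*√3 (O(R, f) = -3 + √(-4 + 1) = -3 + √(-3) = -3 + I*√3)
E(P, W) = -9/2 - P/2 (E(P, W) = -4 + (-1 - P)/2 = -4 + (-½ - P/2) = -9/2 - P/2)
(O(2, 6)*(2 + ((3*(1 - 3) + E(-5, -5)) + 0)))⁴ = ((-3 + I*√3)*(2 + ((3*(1 - 3) + (-9/2 - ½*(-5))) + 0)))⁴ = ((-3 + I*√3)*(2 + ((3*(-2) + (-9/2 + 5/2)) + 0)))⁴ = ((-3 + I*√3)*(2 + ((-6 - 2) + 0)))⁴ = ((-3 + I*√3)*(2 + (-8 + 0)))⁴ = ((-3 + I*√3)*(2 - 8))⁴ = ((-3 + I*√3)*(-6))⁴ = (18 - 6*I*√3)⁴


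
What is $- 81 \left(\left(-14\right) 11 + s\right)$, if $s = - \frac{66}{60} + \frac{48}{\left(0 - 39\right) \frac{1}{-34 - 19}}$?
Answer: $\frac{946323}{130} \approx 7279.4$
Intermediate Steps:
$s = \frac{8337}{130}$ ($s = \left(-66\right) \frac{1}{60} + \frac{48}{\left(-39\right) \frac{1}{-53}} = - \frac{11}{10} + \frac{48}{\left(-39\right) \left(- \frac{1}{53}\right)} = - \frac{11}{10} + \frac{48}{\frac{39}{53}} = - \frac{11}{10} + 48 \cdot \frac{53}{39} = - \frac{11}{10} + \frac{848}{13} = \frac{8337}{130} \approx 64.131$)
$- 81 \left(\left(-14\right) 11 + s\right) = - 81 \left(\left(-14\right) 11 + \frac{8337}{130}\right) = - 81 \left(-154 + \frac{8337}{130}\right) = \left(-81\right) \left(- \frac{11683}{130}\right) = \frac{946323}{130}$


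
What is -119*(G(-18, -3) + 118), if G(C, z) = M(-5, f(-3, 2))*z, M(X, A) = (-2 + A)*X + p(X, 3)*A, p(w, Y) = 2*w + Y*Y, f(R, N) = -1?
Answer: -8330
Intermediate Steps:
p(w, Y) = Y² + 2*w (p(w, Y) = 2*w + Y² = Y² + 2*w)
M(X, A) = A*(9 + 2*X) + X*(-2 + A) (M(X, A) = (-2 + A)*X + (3² + 2*X)*A = X*(-2 + A) + (9 + 2*X)*A = X*(-2 + A) + A*(9 + 2*X) = A*(9 + 2*X) + X*(-2 + A))
G(C, z) = 16*z (G(C, z) = (-2*(-5) + 9*(-1) + 3*(-1)*(-5))*z = (10 - 9 + 15)*z = 16*z)
-119*(G(-18, -3) + 118) = -119*(16*(-3) + 118) = -119*(-48 + 118) = -119*70 = -8330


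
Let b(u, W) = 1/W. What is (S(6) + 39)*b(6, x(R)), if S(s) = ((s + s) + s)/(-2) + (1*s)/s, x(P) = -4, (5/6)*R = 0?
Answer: -31/4 ≈ -7.7500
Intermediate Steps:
R = 0 (R = (6/5)*0 = 0)
S(s) = 1 - 3*s/2 (S(s) = (2*s + s)*(-½) + s/s = (3*s)*(-½) + 1 = -3*s/2 + 1 = 1 - 3*s/2)
(S(6) + 39)*b(6, x(R)) = ((1 - 3/2*6) + 39)/(-4) = ((1 - 9) + 39)*(-¼) = (-8 + 39)*(-¼) = 31*(-¼) = -31/4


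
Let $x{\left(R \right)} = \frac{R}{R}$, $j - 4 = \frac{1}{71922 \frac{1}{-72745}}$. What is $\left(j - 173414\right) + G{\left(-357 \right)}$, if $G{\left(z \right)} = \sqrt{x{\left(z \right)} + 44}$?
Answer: $- \frac{12472066765}{71922} + 3 \sqrt{5} \approx -1.734 \cdot 10^{5}$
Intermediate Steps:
$j = \frac{214943}{71922}$ ($j = 4 + \frac{1}{71922 \frac{1}{-72745}} = 4 + \frac{1}{71922 \left(- \frac{1}{72745}\right)} = 4 + \frac{1}{- \frac{71922}{72745}} = 4 - \frac{72745}{71922} = \frac{214943}{71922} \approx 2.9886$)
$x{\left(R \right)} = 1$
$G{\left(z \right)} = 3 \sqrt{5}$ ($G{\left(z \right)} = \sqrt{1 + 44} = \sqrt{45} = 3 \sqrt{5}$)
$\left(j - 173414\right) + G{\left(-357 \right)} = \left(\frac{214943}{71922} - 173414\right) + 3 \sqrt{5} = - \frac{12472066765}{71922} + 3 \sqrt{5}$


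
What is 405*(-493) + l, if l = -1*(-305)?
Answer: -199360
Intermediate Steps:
l = 305
405*(-493) + l = 405*(-493) + 305 = -199665 + 305 = -199360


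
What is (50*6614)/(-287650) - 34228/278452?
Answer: -509648803/400483589 ≈ -1.2726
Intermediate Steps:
(50*6614)/(-287650) - 34228/278452 = 330700*(-1/287650) - 34228*1/278452 = -6614/5753 - 8557/69613 = -509648803/400483589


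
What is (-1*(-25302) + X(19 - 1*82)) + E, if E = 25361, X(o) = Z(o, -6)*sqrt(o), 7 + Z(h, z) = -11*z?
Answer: 50663 + 177*I*sqrt(7) ≈ 50663.0 + 468.3*I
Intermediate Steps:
Z(h, z) = -7 - 11*z
X(o) = 59*sqrt(o) (X(o) = (-7 - 11*(-6))*sqrt(o) = (-7 + 66)*sqrt(o) = 59*sqrt(o))
(-1*(-25302) + X(19 - 1*82)) + E = (-1*(-25302) + 59*sqrt(19 - 1*82)) + 25361 = (25302 + 59*sqrt(19 - 82)) + 25361 = (25302 + 59*sqrt(-63)) + 25361 = (25302 + 59*(3*I*sqrt(7))) + 25361 = (25302 + 177*I*sqrt(7)) + 25361 = 50663 + 177*I*sqrt(7)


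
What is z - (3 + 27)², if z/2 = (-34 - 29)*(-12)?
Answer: 612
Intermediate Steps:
z = 1512 (z = 2*((-34 - 29)*(-12)) = 2*(-63*(-12)) = 2*756 = 1512)
z - (3 + 27)² = 1512 - (3 + 27)² = 1512 - 1*30² = 1512 - 1*900 = 1512 - 900 = 612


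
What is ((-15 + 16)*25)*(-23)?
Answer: -575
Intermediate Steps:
((-15 + 16)*25)*(-23) = (1*25)*(-23) = 25*(-23) = -575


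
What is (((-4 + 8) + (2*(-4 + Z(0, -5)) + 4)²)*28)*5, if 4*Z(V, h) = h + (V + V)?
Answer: 6475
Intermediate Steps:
Z(V, h) = V/2 + h/4 (Z(V, h) = (h + (V + V))/4 = (h + 2*V)/4 = V/2 + h/4)
(((-4 + 8) + (2*(-4 + Z(0, -5)) + 4)²)*28)*5 = (((-4 + 8) + (2*(-4 + ((½)*0 + (¼)*(-5))) + 4)²)*28)*5 = ((4 + (2*(-4 + (0 - 5/4)) + 4)²)*28)*5 = ((4 + (2*(-4 - 5/4) + 4)²)*28)*5 = ((4 + (2*(-21/4) + 4)²)*28)*5 = ((4 + (-21/2 + 4)²)*28)*5 = ((4 + (-13/2)²)*28)*5 = ((4 + 169/4)*28)*5 = ((185/4)*28)*5 = 1295*5 = 6475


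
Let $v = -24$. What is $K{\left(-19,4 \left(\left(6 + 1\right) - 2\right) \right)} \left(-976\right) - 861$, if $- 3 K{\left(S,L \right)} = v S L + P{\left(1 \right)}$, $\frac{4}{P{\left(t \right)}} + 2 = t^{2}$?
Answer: $\frac{8894633}{3} \approx 2.9649 \cdot 10^{6}$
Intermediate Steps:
$P{\left(t \right)} = \frac{4}{-2 + t^{2}}$
$K{\left(S,L \right)} = \frac{4}{3} + 8 L S$ ($K{\left(S,L \right)} = - \frac{- 24 S L + \frac{4}{-2 + 1^{2}}}{3} = - \frac{- 24 L S + \frac{4}{-2 + 1}}{3} = - \frac{- 24 L S + \frac{4}{-1}}{3} = - \frac{- 24 L S + 4 \left(-1\right)}{3} = - \frac{- 24 L S - 4}{3} = - \frac{-4 - 24 L S}{3} = \frac{4}{3} + 8 L S$)
$K{\left(-19,4 \left(\left(6 + 1\right) - 2\right) \right)} \left(-976\right) - 861 = \left(\frac{4}{3} + 8 \cdot 4 \left(\left(6 + 1\right) - 2\right) \left(-19\right)\right) \left(-976\right) - 861 = \left(\frac{4}{3} + 8 \cdot 4 \left(7 - 2\right) \left(-19\right)\right) \left(-976\right) - 861 = \left(\frac{4}{3} + 8 \cdot 4 \cdot 5 \left(-19\right)\right) \left(-976\right) - 861 = \left(\frac{4}{3} + 8 \cdot 20 \left(-19\right)\right) \left(-976\right) - 861 = \left(\frac{4}{3} - 3040\right) \left(-976\right) - 861 = \left(- \frac{9116}{3}\right) \left(-976\right) - 861 = \frac{8897216}{3} - 861 = \frac{8894633}{3}$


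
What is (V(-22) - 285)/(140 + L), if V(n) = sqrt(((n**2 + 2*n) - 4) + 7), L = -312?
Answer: 285/172 - sqrt(443)/172 ≈ 1.5346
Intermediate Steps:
V(n) = sqrt(3 + n**2 + 2*n) (V(n) = sqrt((-4 + n**2 + 2*n) + 7) = sqrt(3 + n**2 + 2*n))
(V(-22) - 285)/(140 + L) = (sqrt(3 + (-22)**2 + 2*(-22)) - 285)/(140 - 312) = (sqrt(3 + 484 - 44) - 285)/(-172) = (sqrt(443) - 285)*(-1/172) = (-285 + sqrt(443))*(-1/172) = 285/172 - sqrt(443)/172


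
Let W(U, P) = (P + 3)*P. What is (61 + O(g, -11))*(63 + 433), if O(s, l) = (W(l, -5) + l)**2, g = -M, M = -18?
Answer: 30752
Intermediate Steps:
W(U, P) = P*(3 + P) (W(U, P) = (3 + P)*P = P*(3 + P))
g = 18 (g = -1*(-18) = 18)
O(s, l) = (10 + l)**2 (O(s, l) = (-5*(3 - 5) + l)**2 = (-5*(-2) + l)**2 = (10 + l)**2)
(61 + O(g, -11))*(63 + 433) = (61 + (10 - 11)**2)*(63 + 433) = (61 + (-1)**2)*496 = (61 + 1)*496 = 62*496 = 30752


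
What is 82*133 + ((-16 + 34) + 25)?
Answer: 10949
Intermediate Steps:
82*133 + ((-16 + 34) + 25) = 10906 + (18 + 25) = 10906 + 43 = 10949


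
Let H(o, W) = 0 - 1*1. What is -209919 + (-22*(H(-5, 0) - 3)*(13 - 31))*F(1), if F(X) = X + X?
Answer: -213087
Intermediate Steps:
H(o, W) = -1 (H(o, W) = 0 - 1 = -1)
F(X) = 2*X
-209919 + (-22*(H(-5, 0) - 3)*(13 - 31))*F(1) = -209919 + (-22*(-1 - 3)*(13 - 31))*(2*1) = -209919 - (-88)*(-18)*2 = -209919 - 22*72*2 = -209919 - 1584*2 = -209919 - 3168 = -213087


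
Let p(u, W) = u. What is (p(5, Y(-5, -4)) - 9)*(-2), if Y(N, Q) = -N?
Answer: 8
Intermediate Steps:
(p(5, Y(-5, -4)) - 9)*(-2) = (5 - 9)*(-2) = -4*(-2) = 8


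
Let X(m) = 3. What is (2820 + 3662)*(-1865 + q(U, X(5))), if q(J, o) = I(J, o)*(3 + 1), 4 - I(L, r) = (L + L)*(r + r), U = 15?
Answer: -16652258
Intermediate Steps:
I(L, r) = 4 - 4*L*r (I(L, r) = 4 - (L + L)*(r + r) = 4 - 2*L*2*r = 4 - 4*L*r)
q(J, o) = 16 - 16*J*o (q(J, o) = (4 - 4*J*o)*(3 + 1) = (4 - 4*J*o)*4 = 16 - 16*J*o)
(2820 + 3662)*(-1865 + q(U, X(5))) = (2820 + 3662)*(-1865 + (16 - 16*15*3)) = 6482*(-1865 + (16 - 720)) = 6482*(-1865 - 704) = 6482*(-2569) = -16652258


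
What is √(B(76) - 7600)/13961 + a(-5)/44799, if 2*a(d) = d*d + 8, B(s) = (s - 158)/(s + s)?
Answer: 11/29866 + I*√10975179/530518 ≈ 0.00036831 + 0.0062446*I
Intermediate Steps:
B(s) = (-158 + s)/(2*s) (B(s) = (-158 + s)/((2*s)) = (-158 + s)*(1/(2*s)) = (-158 + s)/(2*s))
a(d) = 4 + d²/2 (a(d) = (d*d + 8)/2 = (d² + 8)/2 = (8 + d²)/2 = 4 + d²/2)
√(B(76) - 7600)/13961 + a(-5)/44799 = √((½)*(-158 + 76)/76 - 7600)/13961 + (4 + (½)*(-5)²)/44799 = √((½)*(1/76)*(-82) - 7600)*(1/13961) + (4 + (½)*25)*(1/44799) = √(-41/76 - 7600)*(1/13961) + (4 + 25/2)*(1/44799) = √(-577641/76)*(1/13961) + (33/2)*(1/44799) = (I*√10975179/38)*(1/13961) + 11/29866 = I*√10975179/530518 + 11/29866 = 11/29866 + I*√10975179/530518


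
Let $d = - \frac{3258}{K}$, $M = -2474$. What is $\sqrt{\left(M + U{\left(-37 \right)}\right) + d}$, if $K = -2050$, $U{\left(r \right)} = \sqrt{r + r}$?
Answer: $\frac{\sqrt{-103903061 + 42025 i \sqrt{74}}}{205} \approx 0.086502 + 49.723 i$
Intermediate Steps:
$U{\left(r \right)} = \sqrt{2} \sqrt{r}$ ($U{\left(r \right)} = \sqrt{2 r} = \sqrt{2} \sqrt{r}$)
$d = \frac{1629}{1025}$ ($d = - \frac{3258}{-2050} = \left(-3258\right) \left(- \frac{1}{2050}\right) = \frac{1629}{1025} \approx 1.5893$)
$\sqrt{\left(M + U{\left(-37 \right)}\right) + d} = \sqrt{\left(-2474 + \sqrt{2} \sqrt{-37}\right) + \frac{1629}{1025}} = \sqrt{\left(-2474 + \sqrt{2} i \sqrt{37}\right) + \frac{1629}{1025}} = \sqrt{\left(-2474 + i \sqrt{74}\right) + \frac{1629}{1025}} = \sqrt{- \frac{2534221}{1025} + i \sqrt{74}}$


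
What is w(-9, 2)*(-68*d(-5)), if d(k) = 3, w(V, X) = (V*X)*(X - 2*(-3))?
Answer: 29376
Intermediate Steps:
w(V, X) = V*X*(6 + X) (w(V, X) = (V*X)*(X + 6) = (V*X)*(6 + X) = V*X*(6 + X))
w(-9, 2)*(-68*d(-5)) = (-9*2*(6 + 2))*(-68*3) = -9*2*8*(-204) = -144*(-204) = 29376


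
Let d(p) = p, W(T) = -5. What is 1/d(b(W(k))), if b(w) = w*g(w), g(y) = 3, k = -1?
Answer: -1/15 ≈ -0.066667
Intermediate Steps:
b(w) = 3*w (b(w) = w*3 = 3*w)
1/d(b(W(k))) = 1/(3*(-5)) = 1/(-15) = -1/15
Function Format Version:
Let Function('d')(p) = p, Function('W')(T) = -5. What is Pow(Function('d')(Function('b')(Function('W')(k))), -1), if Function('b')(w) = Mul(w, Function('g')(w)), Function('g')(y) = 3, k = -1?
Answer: Rational(-1, 15) ≈ -0.066667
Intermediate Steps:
Function('b')(w) = Mul(3, w) (Function('b')(w) = Mul(w, 3) = Mul(3, w))
Pow(Function('d')(Function('b')(Function('W')(k))), -1) = Pow(Mul(3, -5), -1) = Pow(-15, -1) = Rational(-1, 15)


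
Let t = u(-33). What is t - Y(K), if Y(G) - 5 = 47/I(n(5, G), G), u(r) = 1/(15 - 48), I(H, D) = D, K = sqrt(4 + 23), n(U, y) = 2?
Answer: -166/33 - 47*sqrt(3)/9 ≈ -14.075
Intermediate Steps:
K = 3*sqrt(3) (K = sqrt(27) = 3*sqrt(3) ≈ 5.1962)
u(r) = -1/33 (u(r) = 1/(-33) = -1/33)
t = -1/33 ≈ -0.030303
Y(G) = 5 + 47/G
t - Y(K) = -1/33 - (5 + 47/((3*sqrt(3)))) = -1/33 - (5 + 47*(sqrt(3)/9)) = -1/33 - (5 + 47*sqrt(3)/9) = -1/33 + (-5 - 47*sqrt(3)/9) = -166/33 - 47*sqrt(3)/9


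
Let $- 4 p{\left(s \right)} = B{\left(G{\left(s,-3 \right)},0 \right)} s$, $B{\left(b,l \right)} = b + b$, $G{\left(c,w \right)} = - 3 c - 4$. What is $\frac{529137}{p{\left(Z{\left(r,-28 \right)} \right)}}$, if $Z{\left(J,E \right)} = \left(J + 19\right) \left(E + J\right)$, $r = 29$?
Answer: $\frac{4767}{32} \approx 148.97$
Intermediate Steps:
$G{\left(c,w \right)} = -4 - 3 c$
$B{\left(b,l \right)} = 2 b$
$Z{\left(J,E \right)} = \left(19 + J\right) \left(E + J\right)$
$p{\left(s \right)} = - \frac{s \left(-8 - 6 s\right)}{4}$ ($p{\left(s \right)} = - \frac{2 \left(-4 - 3 s\right) s}{4} = - \frac{\left(-8 - 6 s\right) s}{4} = - \frac{s \left(-8 - 6 s\right)}{4}$)
$\frac{529137}{p{\left(Z{\left(r,-28 \right)} \right)}} = \frac{529137}{\frac{1}{2} \left(29^{2} + 19 \left(-28\right) + 19 \cdot 29 - 812\right) \left(4 + 3 \left(29^{2} + 19 \left(-28\right) + 19 \cdot 29 - 812\right)\right)} = \frac{529137}{\frac{1}{2} \left(841 - 532 + 551 - 812\right) \left(4 + 3 \left(841 - 532 + 551 - 812\right)\right)} = \frac{529137}{\frac{1}{2} \cdot 48 \left(4 + 3 \cdot 48\right)} = \frac{529137}{\frac{1}{2} \cdot 48 \left(4 + 144\right)} = \frac{529137}{\frac{1}{2} \cdot 48 \cdot 148} = \frac{529137}{3552} = 529137 \cdot \frac{1}{3552} = \frac{4767}{32}$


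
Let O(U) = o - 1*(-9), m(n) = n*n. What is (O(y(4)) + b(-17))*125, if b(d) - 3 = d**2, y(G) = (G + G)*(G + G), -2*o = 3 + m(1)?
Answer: 37375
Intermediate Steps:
m(n) = n**2
o = -2 (o = -(3 + 1**2)/2 = -(3 + 1)/2 = -1/2*4 = -2)
y(G) = 4*G**2 (y(G) = (2*G)*(2*G) = 4*G**2)
O(U) = 7 (O(U) = -2 - 1*(-9) = -2 + 9 = 7)
b(d) = 3 + d**2
(O(y(4)) + b(-17))*125 = (7 + (3 + (-17)**2))*125 = (7 + (3 + 289))*125 = (7 + 292)*125 = 299*125 = 37375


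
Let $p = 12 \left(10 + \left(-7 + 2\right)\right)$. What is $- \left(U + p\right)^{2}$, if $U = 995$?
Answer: $-1113025$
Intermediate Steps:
$p = 60$ ($p = 12 \left(10 - 5\right) = 12 \cdot 5 = 60$)
$- \left(U + p\right)^{2} = - \left(995 + 60\right)^{2} = - 1055^{2} = \left(-1\right) 1113025 = -1113025$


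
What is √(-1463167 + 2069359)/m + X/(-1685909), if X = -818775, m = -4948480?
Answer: 818775/1685909 - √37887/1237120 ≈ 0.48550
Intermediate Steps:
√(-1463167 + 2069359)/m + X/(-1685909) = √(-1463167 + 2069359)/(-4948480) - 818775/(-1685909) = √606192*(-1/4948480) - 818775*(-1/1685909) = (4*√37887)*(-1/4948480) + 818775/1685909 = -√37887/1237120 + 818775/1685909 = 818775/1685909 - √37887/1237120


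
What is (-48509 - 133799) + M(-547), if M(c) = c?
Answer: -182855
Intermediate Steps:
(-48509 - 133799) + M(-547) = (-48509 - 133799) - 547 = -182308 - 547 = -182855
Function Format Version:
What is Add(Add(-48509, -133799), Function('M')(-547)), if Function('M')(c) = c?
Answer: -182855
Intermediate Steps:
Add(Add(-48509, -133799), Function('M')(-547)) = Add(Add(-48509, -133799), -547) = Add(-182308, -547) = -182855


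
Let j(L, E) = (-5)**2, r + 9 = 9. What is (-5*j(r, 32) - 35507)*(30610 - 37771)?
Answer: 255160752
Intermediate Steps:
r = 0 (r = -9 + 9 = 0)
j(L, E) = 25
(-5*j(r, 32) - 35507)*(30610 - 37771) = (-5*25 - 35507)*(30610 - 37771) = (-125 - 35507)*(-7161) = -35632*(-7161) = 255160752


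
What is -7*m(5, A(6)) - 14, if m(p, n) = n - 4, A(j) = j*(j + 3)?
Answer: -364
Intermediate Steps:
A(j) = j*(3 + j)
m(p, n) = -4 + n
-7*m(5, A(6)) - 14 = -7*(-4 + 6*(3 + 6)) - 14 = -7*(-4 + 6*9) - 14 = -7*(-4 + 54) - 14 = -7*50 - 14 = -350 - 14 = -364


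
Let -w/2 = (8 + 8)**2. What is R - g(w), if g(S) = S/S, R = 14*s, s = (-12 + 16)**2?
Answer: 223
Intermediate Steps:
s = 16 (s = 4**2 = 16)
R = 224 (R = 14*16 = 224)
w = -512 (w = -2*(8 + 8)**2 = -2*16**2 = -2*256 = -512)
g(S) = 1
R - g(w) = 224 - 1*1 = 224 - 1 = 223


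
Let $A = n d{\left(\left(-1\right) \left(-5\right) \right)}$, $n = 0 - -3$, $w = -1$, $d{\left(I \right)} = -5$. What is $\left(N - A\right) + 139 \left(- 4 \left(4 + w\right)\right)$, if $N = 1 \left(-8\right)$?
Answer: $-1661$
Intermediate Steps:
$N = -8$
$n = 3$ ($n = 0 + 3 = 3$)
$A = -15$ ($A = 3 \left(-5\right) = -15$)
$\left(N - A\right) + 139 \left(- 4 \left(4 + w\right)\right) = \left(-8 - -15\right) + 139 \left(- 4 \left(4 - 1\right)\right) = \left(-8 + 15\right) + 139 \left(\left(-4\right) 3\right) = 7 + 139 \left(-12\right) = 7 - 1668 = -1661$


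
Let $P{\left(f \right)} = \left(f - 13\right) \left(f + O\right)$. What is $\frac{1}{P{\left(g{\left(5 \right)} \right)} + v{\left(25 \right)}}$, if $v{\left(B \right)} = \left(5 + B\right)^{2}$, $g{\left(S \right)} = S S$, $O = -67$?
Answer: $\frac{1}{396} \approx 0.0025253$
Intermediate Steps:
$g{\left(S \right)} = S^{2}$
$P{\left(f \right)} = \left(-67 + f\right) \left(-13 + f\right)$ ($P{\left(f \right)} = \left(f - 13\right) \left(f - 67\right) = \left(-13 + f\right) \left(-67 + f\right) = \left(-67 + f\right) \left(-13 + f\right)$)
$\frac{1}{P{\left(g{\left(5 \right)} \right)} + v{\left(25 \right)}} = \frac{1}{\left(871 + \left(5^{2}\right)^{2} - 80 \cdot 5^{2}\right) + \left(5 + 25\right)^{2}} = \frac{1}{\left(871 + 25^{2} - 2000\right) + 30^{2}} = \frac{1}{\left(871 + 625 - 2000\right) + 900} = \frac{1}{-504 + 900} = \frac{1}{396}$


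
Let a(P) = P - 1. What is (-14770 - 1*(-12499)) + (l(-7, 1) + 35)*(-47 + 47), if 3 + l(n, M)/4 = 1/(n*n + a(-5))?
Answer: -2271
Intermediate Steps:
a(P) = -1 + P
l(n, M) = -12 + 4/(-6 + n²) (l(n, M) = -12 + 4/(n*n + (-1 - 5)) = -12 + 4/(n² - 6) = -12 + 4/(-6 + n²))
(-14770 - 1*(-12499)) + (l(-7, 1) + 35)*(-47 + 47) = (-14770 - 1*(-12499)) + (4*(19 - 3*(-7)²)/(-6 + (-7)²) + 35)*(-47 + 47) = (-14770 + 12499) + (4*(19 - 3*49)/(-6 + 49) + 35)*0 = -2271 + (4*(19 - 147)/43 + 35)*0 = -2271 + (4*(1/43)*(-128) + 35)*0 = -2271 + (-512/43 + 35)*0 = -2271 + (993/43)*0 = -2271 + 0 = -2271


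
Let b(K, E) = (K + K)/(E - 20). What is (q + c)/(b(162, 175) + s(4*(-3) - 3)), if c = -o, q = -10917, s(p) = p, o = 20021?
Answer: 4795390/2001 ≈ 2396.5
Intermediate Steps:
c = -20021 (c = -1*20021 = -20021)
b(K, E) = 2*K/(-20 + E) (b(K, E) = (2*K)/(-20 + E) = 2*K/(-20 + E))
(q + c)/(b(162, 175) + s(4*(-3) - 3)) = (-10917 - 20021)/(2*162/(-20 + 175) + (4*(-3) - 3)) = -30938/(2*162/155 + (-12 - 3)) = -30938/(2*162*(1/155) - 15) = -30938/(324/155 - 15) = -30938/(-2001/155) = -30938*(-155/2001) = 4795390/2001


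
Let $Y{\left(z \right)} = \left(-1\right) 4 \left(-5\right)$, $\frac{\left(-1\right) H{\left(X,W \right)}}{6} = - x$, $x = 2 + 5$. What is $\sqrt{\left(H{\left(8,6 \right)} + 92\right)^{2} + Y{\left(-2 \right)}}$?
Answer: $2 \sqrt{4494} \approx 134.07$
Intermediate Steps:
$x = 7$
$H{\left(X,W \right)} = 42$ ($H{\left(X,W \right)} = - 6 \left(\left(-1\right) 7\right) = \left(-6\right) \left(-7\right) = 42$)
$Y{\left(z \right)} = 20$ ($Y{\left(z \right)} = \left(-4\right) \left(-5\right) = 20$)
$\sqrt{\left(H{\left(8,6 \right)} + 92\right)^{2} + Y{\left(-2 \right)}} = \sqrt{\left(42 + 92\right)^{2} + 20} = \sqrt{134^{2} + 20} = \sqrt{17956 + 20} = \sqrt{17976} = 2 \sqrt{4494}$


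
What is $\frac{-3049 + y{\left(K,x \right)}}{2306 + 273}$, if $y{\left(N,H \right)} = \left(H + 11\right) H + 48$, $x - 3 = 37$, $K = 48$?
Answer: $- \frac{961}{2579} \approx -0.37262$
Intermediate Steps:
$x = 40$ ($x = 3 + 37 = 40$)
$y{\left(N,H \right)} = 48 + H \left(11 + H\right)$ ($y{\left(N,H \right)} = \left(11 + H\right) H + 48 = H \left(11 + H\right) + 48 = 48 + H \left(11 + H\right)$)
$\frac{-3049 + y{\left(K,x \right)}}{2306 + 273} = \frac{-3049 + \left(48 + 40^{2} + 11 \cdot 40\right)}{2306 + 273} = \frac{-3049 + \left(48 + 1600 + 440\right)}{2579} = \left(-3049 + 2088\right) \frac{1}{2579} = \left(-961\right) \frac{1}{2579} = - \frac{961}{2579}$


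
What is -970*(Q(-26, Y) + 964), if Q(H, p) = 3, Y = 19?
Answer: -937990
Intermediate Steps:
-970*(Q(-26, Y) + 964) = -970*(3 + 964) = -970*967 = -937990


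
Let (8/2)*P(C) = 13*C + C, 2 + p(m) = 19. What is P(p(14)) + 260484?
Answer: 521087/2 ≈ 2.6054e+5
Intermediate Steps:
p(m) = 17 (p(m) = -2 + 19 = 17)
P(C) = 7*C/2 (P(C) = (13*C + C)/4 = (14*C)/4 = 7*C/2)
P(p(14)) + 260484 = (7/2)*17 + 260484 = 119/2 + 260484 = 521087/2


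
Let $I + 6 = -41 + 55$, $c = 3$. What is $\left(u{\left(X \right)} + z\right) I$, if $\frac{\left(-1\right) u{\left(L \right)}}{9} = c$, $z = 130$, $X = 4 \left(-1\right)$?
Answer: $824$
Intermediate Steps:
$X = -4$
$u{\left(L \right)} = -27$ ($u{\left(L \right)} = \left(-9\right) 3 = -27$)
$I = 8$ ($I = -6 + \left(-41 + 55\right) = -6 + 14 = 8$)
$\left(u{\left(X \right)} + z\right) I = \left(-27 + 130\right) 8 = 103 \cdot 8 = 824$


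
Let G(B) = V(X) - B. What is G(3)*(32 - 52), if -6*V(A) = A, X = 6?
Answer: 80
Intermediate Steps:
V(A) = -A/6
G(B) = -1 - B (G(B) = -⅙*6 - B = -1 - B)
G(3)*(32 - 52) = (-1 - 1*3)*(32 - 52) = (-1 - 3)*(-20) = -4*(-20) = 80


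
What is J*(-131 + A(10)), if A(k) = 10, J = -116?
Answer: 14036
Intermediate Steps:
J*(-131 + A(10)) = -116*(-131 + 10) = -116*(-121) = 14036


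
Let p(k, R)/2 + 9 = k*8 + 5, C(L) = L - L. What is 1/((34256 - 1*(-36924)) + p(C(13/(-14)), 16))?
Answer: 1/71172 ≈ 1.4050e-5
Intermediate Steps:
C(L) = 0
p(k, R) = -8 + 16*k (p(k, R) = -18 + 2*(k*8 + 5) = -18 + 2*(8*k + 5) = -18 + 2*(5 + 8*k) = -18 + (10 + 16*k) = -8 + 16*k)
1/((34256 - 1*(-36924)) + p(C(13/(-14)), 16)) = 1/((34256 - 1*(-36924)) + (-8 + 16*0)) = 1/((34256 + 36924) + (-8 + 0)) = 1/(71180 - 8) = 1/71172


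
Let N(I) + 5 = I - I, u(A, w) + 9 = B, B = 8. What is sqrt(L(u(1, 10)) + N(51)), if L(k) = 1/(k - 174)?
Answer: 2*I*sqrt(1533)/35 ≈ 2.2373*I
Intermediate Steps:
u(A, w) = -1 (u(A, w) = -9 + 8 = -1)
N(I) = -5 (N(I) = -5 + (I - I) = -5 + 0 = -5)
L(k) = 1/(-174 + k)
sqrt(L(u(1, 10)) + N(51)) = sqrt(1/(-174 - 1) - 5) = sqrt(1/(-175) - 5) = sqrt(-1/175 - 5) = sqrt(-876/175) = 2*I*sqrt(1533)/35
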